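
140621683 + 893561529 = 1034183212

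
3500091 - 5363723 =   -  1863632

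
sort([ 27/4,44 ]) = [27/4, 44]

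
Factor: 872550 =2^1*3^2*5^2*7^1  *277^1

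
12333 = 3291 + 9042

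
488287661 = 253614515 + 234673146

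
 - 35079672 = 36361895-71441567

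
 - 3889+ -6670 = - 10559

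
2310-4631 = -2321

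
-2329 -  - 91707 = 89378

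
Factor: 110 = 2^1 * 5^1*11^1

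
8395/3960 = 2 + 95/792 = 2.12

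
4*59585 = 238340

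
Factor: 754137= 3^3 * 17^1*31^1 * 53^1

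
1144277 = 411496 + 732781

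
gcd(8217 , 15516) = 9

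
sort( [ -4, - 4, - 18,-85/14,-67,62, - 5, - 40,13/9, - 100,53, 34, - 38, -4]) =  [ - 100, - 67,-40,  -  38,-18, - 85/14, - 5, - 4, - 4, - 4,13/9,34,53,62]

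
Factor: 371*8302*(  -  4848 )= -14932043616 = -  2^5 * 3^1*7^2*53^1*101^1 * 593^1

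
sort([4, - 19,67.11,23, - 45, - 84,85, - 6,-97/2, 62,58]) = [ - 84, -97/2, - 45, - 19, - 6,4, 23, 58, 62, 67.11,85 ]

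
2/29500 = 1/14750 =0.00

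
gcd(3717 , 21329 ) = 7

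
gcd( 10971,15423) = 159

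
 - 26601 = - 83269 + 56668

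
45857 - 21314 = 24543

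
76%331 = 76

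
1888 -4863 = -2975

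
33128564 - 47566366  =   - 14437802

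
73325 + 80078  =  153403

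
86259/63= 1369 + 4/21 = 1369.19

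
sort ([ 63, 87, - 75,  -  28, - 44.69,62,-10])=[- 75, - 44.69,-28, - 10,  62,63, 87]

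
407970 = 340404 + 67566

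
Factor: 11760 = 2^4*3^1*5^1*7^2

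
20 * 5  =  100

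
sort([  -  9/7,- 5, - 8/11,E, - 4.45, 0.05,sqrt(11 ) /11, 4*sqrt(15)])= [  -  5,-4.45,- 9/7, - 8/11,0.05 , sqrt(11 )/11, E,4*sqrt( 15)]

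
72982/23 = 3173 +3/23 = 3173.13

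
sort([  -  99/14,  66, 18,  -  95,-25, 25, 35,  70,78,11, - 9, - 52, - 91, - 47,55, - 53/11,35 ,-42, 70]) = [ -95, - 91, -52  , - 47, - 42 , - 25, - 9, -99/14,  -  53/11,11,18, 25, 35, 35, 55, 66,70, 70,78 ]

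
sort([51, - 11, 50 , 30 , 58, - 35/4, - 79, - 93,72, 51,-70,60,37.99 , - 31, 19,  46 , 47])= [- 93, - 79 , - 70, - 31, - 11, -35/4,19,30,37.99, 46,47, 50,  51, 51, 58,60,72] 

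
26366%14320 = 12046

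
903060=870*1038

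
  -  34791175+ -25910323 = - 60701498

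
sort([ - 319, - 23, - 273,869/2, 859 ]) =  [-319, -273, - 23, 869/2, 859 ]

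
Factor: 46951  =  29^1 * 1619^1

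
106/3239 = 106/3239 =0.03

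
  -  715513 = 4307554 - 5023067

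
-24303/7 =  - 24303/7  =  - 3471.86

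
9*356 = 3204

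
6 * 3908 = 23448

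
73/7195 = 73/7195 = 0.01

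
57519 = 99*581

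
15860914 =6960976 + 8899938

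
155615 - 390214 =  - 234599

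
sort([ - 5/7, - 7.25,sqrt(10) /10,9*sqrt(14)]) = [ - 7.25, - 5/7,sqrt (10 ) /10,9*sqrt( 14 ) ] 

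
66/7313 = 66/7313  =  0.01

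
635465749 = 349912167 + 285553582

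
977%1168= 977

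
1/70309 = 1/70309 = 0.00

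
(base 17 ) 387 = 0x3F2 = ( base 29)15O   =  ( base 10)1010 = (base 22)21K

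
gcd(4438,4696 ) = 2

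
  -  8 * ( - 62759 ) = 502072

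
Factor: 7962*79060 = 629475720 = 2^3*3^1* 5^1*59^1*67^1*1327^1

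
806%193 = 34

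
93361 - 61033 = 32328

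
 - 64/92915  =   - 1+92851/92915 = - 0.00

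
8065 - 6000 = 2065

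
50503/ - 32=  - 50503/32=- 1578.22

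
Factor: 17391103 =179^1*97157^1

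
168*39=6552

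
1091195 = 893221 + 197974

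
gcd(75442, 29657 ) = 1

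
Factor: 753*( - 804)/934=- 2^1*3^2* 67^1*251^1*467^(-1 )  =  - 302706/467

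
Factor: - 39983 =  - 39983^1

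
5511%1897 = 1717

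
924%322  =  280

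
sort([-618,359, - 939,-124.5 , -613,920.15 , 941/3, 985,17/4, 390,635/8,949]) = [ - 939, - 618,-613,-124.5,17/4, 635/8,941/3, 359, 390,  920.15, 949,  985]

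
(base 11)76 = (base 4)1103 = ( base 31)2L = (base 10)83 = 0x53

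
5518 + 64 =5582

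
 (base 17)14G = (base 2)101110101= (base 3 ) 111211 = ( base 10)373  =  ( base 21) HG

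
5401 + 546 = 5947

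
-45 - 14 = - 59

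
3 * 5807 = 17421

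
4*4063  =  16252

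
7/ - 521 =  - 7/521  =  - 0.01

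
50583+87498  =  138081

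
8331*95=791445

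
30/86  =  15/43 =0.35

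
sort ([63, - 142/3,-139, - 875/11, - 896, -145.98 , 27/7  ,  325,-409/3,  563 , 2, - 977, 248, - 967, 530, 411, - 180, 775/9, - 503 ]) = [ - 977, - 967,-896,  -  503,-180, - 145.98,-139, - 409/3, - 875/11, - 142/3,  2,  27/7,63 , 775/9  ,  248,325,411,530,  563 ] 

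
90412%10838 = 3708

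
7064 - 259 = 6805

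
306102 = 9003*34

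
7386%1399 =391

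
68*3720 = 252960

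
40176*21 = 843696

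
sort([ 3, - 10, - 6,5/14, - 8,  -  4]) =[ - 10, - 8, - 6, - 4 , 5/14 , 3 ]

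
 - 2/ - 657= 2/657=0.00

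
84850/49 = 84850/49  =  1731.63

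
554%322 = 232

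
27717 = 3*9239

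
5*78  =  390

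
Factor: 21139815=3^1*5^1 * 139^1*10139^1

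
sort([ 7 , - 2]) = [  -  2,7]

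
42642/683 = 62 + 296/683 = 62.43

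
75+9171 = 9246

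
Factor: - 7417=  -  7417^1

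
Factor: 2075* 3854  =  7997050 = 2^1*5^2*41^1*47^1 * 83^1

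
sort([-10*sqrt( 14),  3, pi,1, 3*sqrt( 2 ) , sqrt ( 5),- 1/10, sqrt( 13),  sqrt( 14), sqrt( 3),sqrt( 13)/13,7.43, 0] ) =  [ - 10 * sqrt( 14 ), - 1/10 , 0 , sqrt(13)/13,  1 , sqrt(3 ), sqrt( 5), 3, pi , sqrt( 13),  sqrt(14 ) , 3*sqrt(2),  7.43]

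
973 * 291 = 283143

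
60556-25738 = 34818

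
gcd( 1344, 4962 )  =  6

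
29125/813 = 35 + 670/813  =  35.82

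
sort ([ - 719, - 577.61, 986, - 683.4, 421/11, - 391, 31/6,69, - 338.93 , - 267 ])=[-719, - 683.4, - 577.61,- 391, - 338.93 ,- 267,31/6, 421/11 , 69,986 ]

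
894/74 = 447/37 = 12.08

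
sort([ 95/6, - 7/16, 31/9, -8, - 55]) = [ - 55, - 8, - 7/16, 31/9,95/6]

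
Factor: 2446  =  2^1 * 1223^1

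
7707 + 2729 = 10436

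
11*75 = 825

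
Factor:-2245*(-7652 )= 17178740=   2^2*5^1*449^1*1913^1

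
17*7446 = 126582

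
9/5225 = 9/5225 = 0.00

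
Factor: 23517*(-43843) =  - 3^3*13^1 * 17^1*67^1*2579^1 = - 1031055831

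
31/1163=31/1163=0.03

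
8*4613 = 36904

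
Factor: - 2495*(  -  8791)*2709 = 3^2*5^1*7^1*43^1*59^1*149^1*499^1=59417973405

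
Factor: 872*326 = 2^4*109^1*163^1=284272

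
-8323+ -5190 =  - 13513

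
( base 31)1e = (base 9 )50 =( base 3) 1200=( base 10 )45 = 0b101101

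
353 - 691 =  - 338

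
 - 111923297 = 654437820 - 766361117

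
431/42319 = 431/42319 = 0.01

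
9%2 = 1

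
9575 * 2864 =27422800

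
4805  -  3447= 1358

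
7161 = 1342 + 5819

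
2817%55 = 12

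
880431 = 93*9467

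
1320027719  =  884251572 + 435776147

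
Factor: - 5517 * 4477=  - 24699609 = -3^2*11^2*37^1*613^1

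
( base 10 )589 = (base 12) 411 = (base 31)j0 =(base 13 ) 364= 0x24d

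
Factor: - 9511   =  -9511^1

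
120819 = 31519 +89300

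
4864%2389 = 86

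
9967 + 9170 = 19137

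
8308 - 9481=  - 1173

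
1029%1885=1029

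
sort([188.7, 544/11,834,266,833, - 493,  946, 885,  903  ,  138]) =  [ - 493, 544/11, 138, 188.7,266,  833, 834,885,  903,946] 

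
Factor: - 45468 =-2^2 * 3^3*421^1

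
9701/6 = 9701/6 = 1616.83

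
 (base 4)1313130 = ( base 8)16734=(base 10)7644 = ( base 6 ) 55220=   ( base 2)1110111011100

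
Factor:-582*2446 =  - 2^2*3^1*97^1*1223^1 = - 1423572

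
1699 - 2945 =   -  1246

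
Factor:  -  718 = -2^1 * 359^1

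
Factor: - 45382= -2^1 * 22691^1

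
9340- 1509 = 7831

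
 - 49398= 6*( - 8233)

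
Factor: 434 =2^1*7^1*31^1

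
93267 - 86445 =6822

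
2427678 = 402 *6039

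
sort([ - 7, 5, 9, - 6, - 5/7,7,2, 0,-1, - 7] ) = [ - 7, - 7 , - 6, - 1, - 5/7, 0,2, 5,7 , 9 ]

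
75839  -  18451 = 57388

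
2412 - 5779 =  - 3367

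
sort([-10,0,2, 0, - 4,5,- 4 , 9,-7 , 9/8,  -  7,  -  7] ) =[  -  10 ,-7, - 7, - 7, - 4, - 4, 0  ,  0, 9/8,2,5 , 9 ] 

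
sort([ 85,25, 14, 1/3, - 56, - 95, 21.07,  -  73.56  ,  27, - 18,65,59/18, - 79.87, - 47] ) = [  -  95, - 79.87 , - 73.56, - 56, - 47, - 18,1/3,59/18,14, 21.07,25,27,65,85]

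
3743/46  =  81 + 17/46 = 81.37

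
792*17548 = 13898016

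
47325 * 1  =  47325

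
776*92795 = 72008920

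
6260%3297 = 2963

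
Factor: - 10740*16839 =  - 180850860 = - 2^2*3^3*5^1*179^1*1871^1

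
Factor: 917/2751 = 1/3= 3^(-1) 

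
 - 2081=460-2541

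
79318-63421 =15897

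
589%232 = 125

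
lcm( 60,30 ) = 60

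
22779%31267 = 22779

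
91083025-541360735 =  - 450277710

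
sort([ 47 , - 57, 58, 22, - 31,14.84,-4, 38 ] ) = [ - 57 , - 31,- 4,14.84,  22, 38,47,58] 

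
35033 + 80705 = 115738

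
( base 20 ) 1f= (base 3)1022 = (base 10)35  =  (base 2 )100011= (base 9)38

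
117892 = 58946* 2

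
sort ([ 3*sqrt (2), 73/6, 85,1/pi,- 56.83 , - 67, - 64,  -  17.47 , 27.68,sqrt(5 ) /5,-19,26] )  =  [ - 67,  -  64, - 56.83,  -  19, - 17.47, 1/pi  ,  sqrt( 5 )/5, 3*sqrt( 2), 73/6, 26,27.68,85]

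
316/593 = 316/593 = 0.53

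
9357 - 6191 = 3166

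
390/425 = 78/85 = 0.92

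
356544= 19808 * 18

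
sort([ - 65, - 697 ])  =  [ - 697, - 65] 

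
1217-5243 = - 4026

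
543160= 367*1480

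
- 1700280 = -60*28338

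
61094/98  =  30547/49 =623.41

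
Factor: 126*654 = 82404 = 2^2 * 3^3*7^1* 109^1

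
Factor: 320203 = 13^1*24631^1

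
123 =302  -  179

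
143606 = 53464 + 90142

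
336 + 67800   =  68136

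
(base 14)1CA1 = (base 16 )1475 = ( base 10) 5237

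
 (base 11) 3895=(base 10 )5065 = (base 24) 8j1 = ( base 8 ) 11711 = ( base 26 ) 7cl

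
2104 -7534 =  - 5430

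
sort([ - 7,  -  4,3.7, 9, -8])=[-8, - 7,-4 , 3.7,9] 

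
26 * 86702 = 2254252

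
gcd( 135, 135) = 135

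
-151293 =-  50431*3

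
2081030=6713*310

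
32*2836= 90752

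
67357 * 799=53818243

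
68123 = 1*68123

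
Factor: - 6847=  - 41^1*167^1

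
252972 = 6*42162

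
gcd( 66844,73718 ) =2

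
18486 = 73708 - 55222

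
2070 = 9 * 230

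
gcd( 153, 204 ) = 51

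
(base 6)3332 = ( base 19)22g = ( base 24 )188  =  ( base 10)776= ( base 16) 308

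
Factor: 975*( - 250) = - 243750 = - 2^1*3^1*5^5*13^1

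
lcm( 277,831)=831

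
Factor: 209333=209333^1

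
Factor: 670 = 2^1*5^1*67^1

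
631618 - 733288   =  -101670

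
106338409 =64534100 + 41804309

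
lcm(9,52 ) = 468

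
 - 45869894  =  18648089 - 64517983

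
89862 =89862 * 1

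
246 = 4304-4058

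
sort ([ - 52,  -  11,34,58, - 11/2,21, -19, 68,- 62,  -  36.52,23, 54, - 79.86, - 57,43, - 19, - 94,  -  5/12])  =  [ - 94, - 79.86, - 62, - 57,- 52, - 36.52, - 19, - 19 , - 11, - 11/2,-5/12,21,23,34, 43,54,58,68 ] 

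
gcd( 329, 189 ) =7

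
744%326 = 92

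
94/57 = 94/57 = 1.65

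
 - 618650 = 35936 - 654586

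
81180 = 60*1353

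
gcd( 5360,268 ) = 268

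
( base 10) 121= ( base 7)232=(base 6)321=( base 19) 67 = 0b1111001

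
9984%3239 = 267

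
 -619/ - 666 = 619/666 = 0.93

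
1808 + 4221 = 6029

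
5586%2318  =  950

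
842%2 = 0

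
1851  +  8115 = 9966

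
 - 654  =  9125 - 9779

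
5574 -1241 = 4333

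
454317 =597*761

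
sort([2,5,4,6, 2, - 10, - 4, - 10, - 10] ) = [ - 10, - 10,-10,  -  4,2,2 , 4,5,6 ]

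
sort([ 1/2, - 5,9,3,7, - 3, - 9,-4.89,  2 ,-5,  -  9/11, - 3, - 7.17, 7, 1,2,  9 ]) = [ - 9,-7.17, - 5, - 5, - 4.89, - 3, - 3, - 9/11, 1/2 , 1, 2, 2, 3, 7, 7, 9, 9] 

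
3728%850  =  328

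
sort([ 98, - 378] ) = [-378,98]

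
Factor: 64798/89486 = 101^ (-1 ) * 179^1 * 181^1*443^( - 1) = 32399/44743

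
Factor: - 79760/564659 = - 2^4 *5^1 * 29^(- 1)  *  997^1 * 19471^(-1) 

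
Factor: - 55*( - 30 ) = 1650 = 2^1*3^1 * 5^2*11^1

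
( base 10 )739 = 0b1011100011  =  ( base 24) 16j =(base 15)344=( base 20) 1gj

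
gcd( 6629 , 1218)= 7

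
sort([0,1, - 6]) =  [-6 , 0, 1 ]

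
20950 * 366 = 7667700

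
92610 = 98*945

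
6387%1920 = 627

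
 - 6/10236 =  - 1 + 1705/1706=- 0.00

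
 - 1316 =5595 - 6911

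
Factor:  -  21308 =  - 2^2* 7^1*761^1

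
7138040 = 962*7420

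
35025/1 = 35025  =  35025.00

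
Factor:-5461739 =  - 5461739^1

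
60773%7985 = 4878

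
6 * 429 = 2574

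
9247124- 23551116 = - 14303992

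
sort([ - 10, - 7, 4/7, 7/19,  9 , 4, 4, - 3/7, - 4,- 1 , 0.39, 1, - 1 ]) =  [ - 10, - 7, - 4, - 1,  -  1, - 3/7,7/19, 0.39, 4/7,1, 4,4,9]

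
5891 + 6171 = 12062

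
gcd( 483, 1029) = 21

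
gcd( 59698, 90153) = 1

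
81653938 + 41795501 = 123449439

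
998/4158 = 499/2079 =0.24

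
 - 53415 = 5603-59018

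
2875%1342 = 191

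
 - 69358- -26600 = -42758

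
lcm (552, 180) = 8280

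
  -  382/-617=382/617= 0.62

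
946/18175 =946/18175 = 0.05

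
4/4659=4/4659 = 0.00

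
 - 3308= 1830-5138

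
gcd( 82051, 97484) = 1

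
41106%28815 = 12291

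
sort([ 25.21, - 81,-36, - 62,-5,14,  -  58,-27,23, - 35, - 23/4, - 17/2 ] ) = [ - 81, - 62, - 58, - 36, - 35,  -  27,  -  17/2, - 23/4, - 5, 14,23, 25.21]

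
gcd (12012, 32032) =4004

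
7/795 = 7/795= 0.01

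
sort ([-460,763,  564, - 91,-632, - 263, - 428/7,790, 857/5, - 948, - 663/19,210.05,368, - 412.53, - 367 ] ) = [ - 948 , - 632, - 460, - 412.53, - 367, - 263, - 91, - 428/7, - 663/19,857/5,210.05,368,564,763,790 ]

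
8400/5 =1680 = 1680.00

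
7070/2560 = 707/256=   2.76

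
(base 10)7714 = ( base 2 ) 1111000100010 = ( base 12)456a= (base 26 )BAI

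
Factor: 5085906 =2^1*3^1*7^2*17299^1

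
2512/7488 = 157/468 = 0.34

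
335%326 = 9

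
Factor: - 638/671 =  - 2^1*29^1*61^( - 1) = - 58/61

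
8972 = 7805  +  1167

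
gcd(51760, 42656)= 16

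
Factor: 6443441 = 1741^1*3701^1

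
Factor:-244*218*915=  - 48670680 = -2^3 * 3^1*5^1*61^2*109^1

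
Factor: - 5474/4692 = - 2^( - 1)*3^( - 1)*7^1 =- 7/6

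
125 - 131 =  - 6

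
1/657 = 1/657  =  0.00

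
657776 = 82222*8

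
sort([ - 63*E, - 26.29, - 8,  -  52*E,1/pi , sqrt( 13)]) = [ - 63*E, - 52 * E, - 26.29, - 8,1/pi,sqrt( 13) ] 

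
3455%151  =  133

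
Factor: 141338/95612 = 2^ ( - 1)*11^( - 1)*17^1*41^(- 1) * 53^ ( - 1)*4157^1 = 70669/47806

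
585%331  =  254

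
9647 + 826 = 10473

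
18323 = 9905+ 8418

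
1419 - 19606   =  -18187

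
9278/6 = 1546+1/3 = 1546.33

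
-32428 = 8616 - 41044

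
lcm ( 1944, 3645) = 29160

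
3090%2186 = 904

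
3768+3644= 7412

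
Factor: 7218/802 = 3^2 = 9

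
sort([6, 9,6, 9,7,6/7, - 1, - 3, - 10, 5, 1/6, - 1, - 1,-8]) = [  -  10, - 8, - 3,-1, - 1, - 1 , 1/6,6/7,5,6,  6,  7,9,9]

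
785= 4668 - 3883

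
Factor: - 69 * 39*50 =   -  2^1*3^2* 5^2*13^1*23^1  =  - 134550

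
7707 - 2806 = 4901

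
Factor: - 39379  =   - 53^1 *743^1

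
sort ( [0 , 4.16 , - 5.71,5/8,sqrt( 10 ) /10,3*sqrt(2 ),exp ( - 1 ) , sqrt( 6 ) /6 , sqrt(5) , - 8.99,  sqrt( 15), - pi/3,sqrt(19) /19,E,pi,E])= [-8.99, - 5.71,-pi/3, 0 , sqrt( 19)/19,sqrt(10 )/10,exp ( - 1),sqrt(6 )/6,5/8,sqrt(5),E,E,pi,sqrt(15), 4.16,  3*sqrt ( 2)]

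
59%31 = 28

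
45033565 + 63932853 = 108966418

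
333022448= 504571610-171549162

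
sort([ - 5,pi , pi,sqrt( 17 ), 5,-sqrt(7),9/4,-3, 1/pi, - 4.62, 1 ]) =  [  -  5, - 4.62 , - 3, - sqrt( 7), 1/pi,1,9/4,pi, pi, sqrt(17),5]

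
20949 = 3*6983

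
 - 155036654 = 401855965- 556892619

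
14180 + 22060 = 36240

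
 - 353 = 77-430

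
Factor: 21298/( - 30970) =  - 5^(  -  1)*19^( - 1 )*23^1*163^( - 1)*463^1 = - 10649/15485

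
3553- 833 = 2720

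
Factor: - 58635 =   -  3^2*5^1*1303^1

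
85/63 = 85/63 = 1.35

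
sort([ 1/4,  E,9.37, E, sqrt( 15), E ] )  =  [ 1/4, E, E , E,sqrt( 15) , 9.37 ] 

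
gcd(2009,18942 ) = 287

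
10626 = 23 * 462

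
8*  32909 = 263272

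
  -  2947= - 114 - 2833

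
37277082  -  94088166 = -56811084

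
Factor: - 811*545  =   - 441995  =  - 5^1 * 109^1*811^1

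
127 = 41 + 86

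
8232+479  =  8711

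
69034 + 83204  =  152238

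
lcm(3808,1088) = 7616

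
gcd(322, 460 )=46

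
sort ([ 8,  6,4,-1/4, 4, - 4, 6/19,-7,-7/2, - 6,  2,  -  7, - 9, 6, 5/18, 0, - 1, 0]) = [  -  9,-7,-7,- 6,-4,-7/2, - 1, - 1/4, 0, 0, 5/18 , 6/19,2,  4, 4, 6, 6,8]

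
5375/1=5375 = 5375.00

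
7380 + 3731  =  11111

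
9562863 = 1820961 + 7741902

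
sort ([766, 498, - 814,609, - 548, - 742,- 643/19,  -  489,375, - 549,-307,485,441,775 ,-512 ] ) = [-814, - 742, - 549, - 548, - 512 , - 489, - 307, - 643/19,375,441,485,498, 609,  766  ,  775] 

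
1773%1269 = 504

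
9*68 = 612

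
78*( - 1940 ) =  - 151320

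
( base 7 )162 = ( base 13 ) 72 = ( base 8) 135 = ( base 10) 93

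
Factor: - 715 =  - 5^1*11^1 * 13^1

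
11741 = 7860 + 3881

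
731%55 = 16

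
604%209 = 186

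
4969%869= 624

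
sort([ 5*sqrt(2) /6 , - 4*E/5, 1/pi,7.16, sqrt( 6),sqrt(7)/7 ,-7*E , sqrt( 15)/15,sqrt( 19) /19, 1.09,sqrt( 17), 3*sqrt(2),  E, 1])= [ - 7*E, - 4*E/5,sqrt(19)/19, sqrt(15)/15, 1/pi,sqrt( 7 ) /7, 1, 1.09,5*sqrt( 2 )/6,sqrt (6), E,sqrt( 17 ),  3*sqrt (2), 7.16 ] 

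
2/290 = 1/145 = 0.01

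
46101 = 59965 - 13864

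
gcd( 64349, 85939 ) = 1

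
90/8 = 45/4=11.25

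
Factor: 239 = 239^1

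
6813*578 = 3937914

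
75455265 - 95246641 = - 19791376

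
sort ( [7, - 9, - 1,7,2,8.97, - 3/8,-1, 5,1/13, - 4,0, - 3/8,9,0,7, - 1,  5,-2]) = [  -  9, - 4, - 2,-1, - 1, - 1 , - 3/8, - 3/8, 0,0,1/13,  2,5, 5,7, 7,7,8.97,9]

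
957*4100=3923700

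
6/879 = 2/293= 0.01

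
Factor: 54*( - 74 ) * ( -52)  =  2^4*3^3*13^1*37^1 = 207792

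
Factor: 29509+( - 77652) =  - 48143 = - 31^1*1553^1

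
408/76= 5  +  7/19=5.37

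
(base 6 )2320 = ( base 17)1f8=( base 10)552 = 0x228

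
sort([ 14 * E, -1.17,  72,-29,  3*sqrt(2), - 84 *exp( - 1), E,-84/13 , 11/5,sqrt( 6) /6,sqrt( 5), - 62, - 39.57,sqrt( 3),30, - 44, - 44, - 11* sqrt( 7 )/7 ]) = [-62 , - 44,-44,-39.57, -84*exp( -1), - 29, - 84/13,  -  11 * sqrt( 7)/7, - 1.17,sqrt( 6 )/6, sqrt( 3 ),11/5,  sqrt( 5),E,3*sqrt( 2 ), 30,14*E,72]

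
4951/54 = 4951/54 = 91.69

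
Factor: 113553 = 3^2* 11^1*31^1*37^1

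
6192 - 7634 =-1442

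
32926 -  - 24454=57380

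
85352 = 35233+50119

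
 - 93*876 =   -  81468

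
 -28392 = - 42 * 676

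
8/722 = 4/361 = 0.01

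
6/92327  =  6/92327 = 0.00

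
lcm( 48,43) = 2064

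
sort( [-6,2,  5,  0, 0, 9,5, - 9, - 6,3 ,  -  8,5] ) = [ - 9, - 8 , - 6,- 6, 0,0, 2,  3, 5, 5,  5, 9 ] 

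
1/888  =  1/888 = 0.00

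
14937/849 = 4979/283 = 17.59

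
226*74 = 16724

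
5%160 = 5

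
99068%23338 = 5716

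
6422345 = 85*75557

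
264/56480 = 33/7060 = 0.00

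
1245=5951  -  4706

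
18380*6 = 110280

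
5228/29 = 5228/29= 180.28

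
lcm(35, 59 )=2065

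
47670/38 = 23835/19 = 1254.47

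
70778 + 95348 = 166126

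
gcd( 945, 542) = 1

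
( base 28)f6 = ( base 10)426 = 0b110101010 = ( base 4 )12222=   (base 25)H1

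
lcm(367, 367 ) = 367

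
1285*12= 15420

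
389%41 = 20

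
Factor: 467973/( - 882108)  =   - 2^ (-2)*11^1*29^1*107^ ( - 1)*163^1 * 229^( - 1) = -51997/98012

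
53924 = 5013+48911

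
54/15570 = 3/865 = 0.00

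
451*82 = 36982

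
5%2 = 1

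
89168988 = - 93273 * ( - 956)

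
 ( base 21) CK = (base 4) 10100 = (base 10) 272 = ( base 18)F2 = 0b100010000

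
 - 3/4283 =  - 1  +  4280/4283   =  - 0.00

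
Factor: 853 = 853^1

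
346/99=3 + 49/99 = 3.49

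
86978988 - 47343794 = 39635194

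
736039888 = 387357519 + 348682369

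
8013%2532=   417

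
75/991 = 75/991 = 0.08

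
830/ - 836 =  - 415/418 = -0.99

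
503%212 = 79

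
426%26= 10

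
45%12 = 9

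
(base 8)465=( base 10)309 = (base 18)h3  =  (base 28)b1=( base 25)C9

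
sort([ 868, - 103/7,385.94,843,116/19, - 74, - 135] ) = [-135, - 74,  -  103/7,116/19,385.94, 843,  868 ] 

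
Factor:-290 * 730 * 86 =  -18206200 =-2^3*5^2* 29^1 *43^1 * 73^1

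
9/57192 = 3/19064 = 0.00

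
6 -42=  - 36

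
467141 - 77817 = 389324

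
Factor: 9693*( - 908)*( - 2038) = 17936935272= 2^3*3^3*227^1  *359^1*1019^1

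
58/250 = 29/125=0.23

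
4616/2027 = 4616/2027  =  2.28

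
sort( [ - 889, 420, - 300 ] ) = [ - 889, - 300  ,  420]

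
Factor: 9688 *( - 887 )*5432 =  - 2^6*7^2*97^1*173^1 * 887^1 = - 46678566592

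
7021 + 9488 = 16509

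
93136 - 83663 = 9473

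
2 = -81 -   -  83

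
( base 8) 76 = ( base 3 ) 2022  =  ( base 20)32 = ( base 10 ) 62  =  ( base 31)20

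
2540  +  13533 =16073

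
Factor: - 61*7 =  - 7^1*61^1 = - 427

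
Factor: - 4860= - 2^2*3^5*5^1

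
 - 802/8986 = -401/4493 = -0.09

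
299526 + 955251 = 1254777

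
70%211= 70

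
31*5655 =175305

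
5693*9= 51237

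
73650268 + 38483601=112133869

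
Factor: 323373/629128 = 2^(  -  3)*3^1*19^( -1)*4139^( - 1)*107791^1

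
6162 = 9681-3519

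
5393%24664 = 5393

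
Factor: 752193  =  3^3*13^1*2143^1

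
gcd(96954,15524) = 2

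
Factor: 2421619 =1427^1*1697^1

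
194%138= 56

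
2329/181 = 2329/181=12.87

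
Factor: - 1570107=-3^1*7^2 * 11^1 * 971^1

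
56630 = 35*1618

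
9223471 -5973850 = 3249621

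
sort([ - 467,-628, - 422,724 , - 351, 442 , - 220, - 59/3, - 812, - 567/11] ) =[ - 812, - 628, - 467, - 422, - 351, - 220,-567/11, - 59/3, 442,  724 ] 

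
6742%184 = 118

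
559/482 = 559/482 = 1.16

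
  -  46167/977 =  - 48 + 729/977 =-47.25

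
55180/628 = 87 + 136/157 = 87.87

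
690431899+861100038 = 1551531937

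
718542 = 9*79838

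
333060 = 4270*78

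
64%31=2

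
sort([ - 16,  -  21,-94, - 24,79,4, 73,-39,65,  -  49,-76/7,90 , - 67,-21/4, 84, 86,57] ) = [ - 94, - 67, - 49,-39, - 24, - 21  , - 16, - 76/7,-21/4,4,57,  65, 73,79,84, 86,90]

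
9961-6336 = 3625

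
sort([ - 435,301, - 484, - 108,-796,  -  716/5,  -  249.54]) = [ - 796, - 484, - 435, -249.54,-716/5, - 108, 301 ]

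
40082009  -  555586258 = -515504249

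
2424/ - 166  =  -1212/83 = -14.60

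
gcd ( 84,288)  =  12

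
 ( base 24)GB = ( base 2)110001011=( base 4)12023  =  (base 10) 395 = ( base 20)JF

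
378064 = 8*47258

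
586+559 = 1145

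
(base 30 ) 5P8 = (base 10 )5258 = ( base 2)1010010001010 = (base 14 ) 1cb8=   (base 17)1135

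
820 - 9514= - 8694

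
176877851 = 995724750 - 818846899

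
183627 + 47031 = 230658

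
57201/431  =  132+309/431 = 132.72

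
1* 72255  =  72255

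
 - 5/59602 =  - 5/59602 = -0.00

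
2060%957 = 146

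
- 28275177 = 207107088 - 235382265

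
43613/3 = 14537 + 2/3 =14537.67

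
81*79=6399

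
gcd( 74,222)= 74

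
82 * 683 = 56006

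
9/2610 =1/290 = 0.00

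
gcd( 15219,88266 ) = 3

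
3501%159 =3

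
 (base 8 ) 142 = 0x62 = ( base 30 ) 38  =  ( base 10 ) 98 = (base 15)68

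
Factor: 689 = 13^1*53^1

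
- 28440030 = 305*( - 93246) 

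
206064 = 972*212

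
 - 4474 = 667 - 5141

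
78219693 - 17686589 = 60533104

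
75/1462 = 75/1462 = 0.05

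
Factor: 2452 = 2^2*613^1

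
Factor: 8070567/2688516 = 2690189/896172 = 2^(-2)*3^( - 1)*17^( - 1) * 23^ ( - 1) * 191^(  -  1) * 491^1*5479^1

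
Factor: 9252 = 2^2*3^2*257^1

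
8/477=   8/477 = 0.02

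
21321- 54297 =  - 32976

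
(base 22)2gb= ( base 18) 41h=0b10100110011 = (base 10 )1331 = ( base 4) 110303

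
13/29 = 13/29 = 0.45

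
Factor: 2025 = 3^4* 5^2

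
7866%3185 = 1496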